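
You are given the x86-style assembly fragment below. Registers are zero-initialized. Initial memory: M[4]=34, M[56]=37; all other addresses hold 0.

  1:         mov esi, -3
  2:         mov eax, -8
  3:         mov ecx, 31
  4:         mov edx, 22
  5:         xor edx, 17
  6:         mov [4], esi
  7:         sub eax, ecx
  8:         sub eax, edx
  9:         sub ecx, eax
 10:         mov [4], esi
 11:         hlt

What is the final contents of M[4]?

after mov esi, -3: esi=-3
after mov eax, -8: eax=-8
after mov ecx, 31: ecx=31
after mov edx, 22: edx=22
after xor edx, 17: edx=22^17=7
mov [4], esi → M[4]=-3
after sub eax, ecx: eax=(-8)-31=-39
after sub eax, edx: eax=(-39)-7=-46
after sub ecx, eax: ecx=31-(-46)=77
mov [4], esi → M[4]=-3
halt.

-3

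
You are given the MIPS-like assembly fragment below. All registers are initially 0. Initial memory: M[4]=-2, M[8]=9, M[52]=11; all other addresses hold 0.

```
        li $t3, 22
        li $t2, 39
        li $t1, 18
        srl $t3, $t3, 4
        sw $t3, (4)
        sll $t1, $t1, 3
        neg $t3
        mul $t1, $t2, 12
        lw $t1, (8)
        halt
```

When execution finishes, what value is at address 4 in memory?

1

li $t3, 22 → $t3=22
li $t2, 39 → $t2=39
li $t1, 18 → $t1=18
srl $t3, $t3, 4 → $t3=22>>4=1
sw $t3, (4) → M[4]=1
sll $t1, $t1, 3 → $t1=18<<3=144
neg $t3 → $t3=-(1)=-1
mul $t1, $t2, 12 → $t1=39*12=468
lw $t1, (8) → $t1=M[8]=9
halt.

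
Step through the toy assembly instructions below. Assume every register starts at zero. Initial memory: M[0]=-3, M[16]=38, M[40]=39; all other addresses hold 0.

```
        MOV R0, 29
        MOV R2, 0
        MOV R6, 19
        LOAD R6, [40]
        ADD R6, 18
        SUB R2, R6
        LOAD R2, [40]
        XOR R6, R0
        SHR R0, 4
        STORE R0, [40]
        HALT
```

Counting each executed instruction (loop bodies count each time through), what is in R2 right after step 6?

after MOV R0, 29: R0=29
after MOV R2, 0: R2=0
after MOV R6, 19: R6=19
after LOAD R6, [40]: R6=M[40]=39
after ADD R6, 18: R6=39+18=57
after SUB R2, R6: R2=0-57=-57
After step 6: R2 = -57.

-57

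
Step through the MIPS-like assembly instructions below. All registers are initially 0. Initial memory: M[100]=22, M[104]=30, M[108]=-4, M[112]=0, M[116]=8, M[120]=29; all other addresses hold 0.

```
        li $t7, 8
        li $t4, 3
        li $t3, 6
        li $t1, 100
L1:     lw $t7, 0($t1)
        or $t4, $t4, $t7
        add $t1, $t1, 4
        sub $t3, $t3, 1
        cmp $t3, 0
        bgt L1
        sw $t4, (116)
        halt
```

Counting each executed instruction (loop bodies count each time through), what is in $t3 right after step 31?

$t7=8
$t4=3
$t3=6
$t1=100
$t7=M[100]=22
$t4=3|22=23
$t1=100+4=104
$t3=6-1=5
cmp $t3, 0  (cmp 5,0)
bgt L1: taken
$t7=M[104]=30
$t4=23|30=31
$t1=104+4=108
$t3=5-1=4
cmp $t3, 0  (cmp 4,0)
bgt L1: taken
$t7=M[108]=-4
$t4=31|(-4)=-1
$t1=108+4=112
$t3=4-1=3
cmp $t3, 0  (cmp 3,0)
bgt L1: taken
$t7=M[112]=0
$t4=(-1)|0=-1
$t1=112+4=116
$t3=3-1=2
cmp $t3, 0  (cmp 2,0)
bgt L1: taken
$t7=M[116]=8
$t4=(-1)|8=-1
$t1=116+4=120
After step 31: $t3 = 2.

2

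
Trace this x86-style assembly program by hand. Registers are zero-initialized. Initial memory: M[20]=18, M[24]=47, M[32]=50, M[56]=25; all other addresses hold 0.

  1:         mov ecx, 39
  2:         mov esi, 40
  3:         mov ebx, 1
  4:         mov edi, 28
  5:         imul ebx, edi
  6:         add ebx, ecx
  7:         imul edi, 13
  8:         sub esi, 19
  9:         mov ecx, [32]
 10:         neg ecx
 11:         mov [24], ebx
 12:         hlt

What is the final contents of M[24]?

67

ecx=39
esi=40
ebx=1
edi=28
ebx=1*28=28
ebx=28+39=67
edi=28*13=364
esi=40-19=21
ecx=M[32]=50
ecx=-(50)=-50
mov [24], ebx → M[24]=67
halt.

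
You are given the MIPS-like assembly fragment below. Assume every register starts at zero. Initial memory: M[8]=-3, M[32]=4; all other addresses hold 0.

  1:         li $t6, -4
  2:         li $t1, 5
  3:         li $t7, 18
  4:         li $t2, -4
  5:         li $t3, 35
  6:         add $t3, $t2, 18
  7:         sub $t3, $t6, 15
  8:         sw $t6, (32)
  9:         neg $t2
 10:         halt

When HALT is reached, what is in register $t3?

-19

$t6=-4
$t1=5
$t7=18
$t2=-4
$t3=35
$t3=(-4)+18=14
$t3=(-4)-15=-19
sw $t6, (32) → M[32]=-4
$t2=-(-4)=4
halt.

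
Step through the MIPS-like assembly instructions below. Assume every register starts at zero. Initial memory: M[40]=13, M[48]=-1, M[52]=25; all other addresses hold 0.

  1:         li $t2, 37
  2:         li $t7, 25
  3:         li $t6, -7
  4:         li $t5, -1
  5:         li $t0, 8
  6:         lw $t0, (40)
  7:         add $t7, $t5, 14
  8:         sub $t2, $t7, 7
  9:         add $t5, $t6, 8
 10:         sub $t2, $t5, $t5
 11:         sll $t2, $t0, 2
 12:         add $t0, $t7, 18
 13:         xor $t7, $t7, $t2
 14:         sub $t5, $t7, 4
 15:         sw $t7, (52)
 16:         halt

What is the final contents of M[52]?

57

$t2=37
$t7=25
$t6=-7
$t5=-1
$t0=8
$t0=M[40]=13
$t7=(-1)+14=13
$t2=13-7=6
$t5=(-7)+8=1
$t2=1-1=0
$t2=13<<2=52
$t0=13+18=31
$t7=13^52=57
$t5=57-4=53
sw $t7, (52) → M[52]=57
halt.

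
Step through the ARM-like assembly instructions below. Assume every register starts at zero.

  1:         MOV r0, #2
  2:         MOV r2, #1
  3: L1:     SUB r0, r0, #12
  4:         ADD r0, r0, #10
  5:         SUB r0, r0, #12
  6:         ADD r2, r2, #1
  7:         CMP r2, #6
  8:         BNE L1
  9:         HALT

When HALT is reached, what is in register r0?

after MOV r0, #2: r0=2
after MOV r2, #1: r2=1
after SUB r0, r0, #12: r0=2-12=-10
after ADD r0, r0, #10: r0=(-10)+10=0
after SUB r0, r0, #12: r0=0-12=-12
after ADD r2, r2, #1: r2=1+1=2
CMP r2, #6  (cmp 2,6)
BNE L1: taken
after SUB r0, r0, #12: r0=(-12)-12=-24
after ADD r0, r0, #10: r0=(-24)+10=-14
after SUB r0, r0, #12: r0=(-14)-12=-26
after ADD r2, r2, #1: r2=2+1=3
CMP r2, #6  (cmp 3,6)
BNE L1: taken
after SUB r0, r0, #12: r0=(-26)-12=-38
after ADD r0, r0, #10: r0=(-38)+10=-28
after SUB r0, r0, #12: r0=(-28)-12=-40
after ADD r2, r2, #1: r2=3+1=4
CMP r2, #6  (cmp 4,6)
BNE L1: taken
after SUB r0, r0, #12: r0=(-40)-12=-52
after ADD r0, r0, #10: r0=(-52)+10=-42
after SUB r0, r0, #12: r0=(-42)-12=-54
after ADD r2, r2, #1: r2=4+1=5
CMP r2, #6  (cmp 5,6)
BNE L1: taken
after SUB r0, r0, #12: r0=(-54)-12=-66
after ADD r0, r0, #10: r0=(-66)+10=-56
after SUB r0, r0, #12: r0=(-56)-12=-68
after ADD r2, r2, #1: r2=5+1=6
CMP r2, #6  (cmp 6,6)
BNE L1: not taken
halt.

-68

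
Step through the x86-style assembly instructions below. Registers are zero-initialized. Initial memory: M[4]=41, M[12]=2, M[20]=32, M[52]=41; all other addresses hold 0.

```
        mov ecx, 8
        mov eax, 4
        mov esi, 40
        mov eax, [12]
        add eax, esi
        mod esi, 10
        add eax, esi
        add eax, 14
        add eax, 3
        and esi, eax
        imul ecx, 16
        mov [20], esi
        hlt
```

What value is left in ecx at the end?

mov ecx, 8 → ecx=8
mov eax, 4 → eax=4
mov esi, 40 → esi=40
mov eax, [12] → eax=M[12]=2
add eax, esi → eax=2+40=42
mod esi, 10 → esi=40%10=0
add eax, esi → eax=42+0=42
add eax, 14 → eax=42+14=56
add eax, 3 → eax=56+3=59
and esi, eax → esi=0&59=0
imul ecx, 16 → ecx=8*16=128
mov [20], esi → M[20]=0
halt.

128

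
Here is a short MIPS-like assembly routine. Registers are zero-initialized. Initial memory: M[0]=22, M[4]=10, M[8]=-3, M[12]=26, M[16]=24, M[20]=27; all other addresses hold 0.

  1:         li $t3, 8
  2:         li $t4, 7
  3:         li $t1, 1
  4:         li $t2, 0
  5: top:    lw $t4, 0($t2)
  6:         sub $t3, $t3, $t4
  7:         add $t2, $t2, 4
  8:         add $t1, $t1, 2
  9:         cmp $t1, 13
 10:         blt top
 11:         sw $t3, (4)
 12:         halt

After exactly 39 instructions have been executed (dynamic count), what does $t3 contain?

li $t3, 8 → $t3=8
li $t4, 7 → $t4=7
li $t1, 1 → $t1=1
li $t2, 0 → $t2=0
lw $t4, 0($t2) → $t4=M[0]=22
sub $t3, $t3, $t4 → $t3=8-22=-14
add $t2, $t2, 4 → $t2=0+4=4
add $t1, $t1, 2 → $t1=1+2=3
cmp $t1, 13  (cmp 3,13)
blt top: taken
lw $t4, 0($t2) → $t4=M[4]=10
sub $t3, $t3, $t4 → $t3=(-14)-10=-24
add $t2, $t2, 4 → $t2=4+4=8
add $t1, $t1, 2 → $t1=3+2=5
cmp $t1, 13  (cmp 5,13)
blt top: taken
lw $t4, 0($t2) → $t4=M[8]=-3
sub $t3, $t3, $t4 → $t3=(-24)-(-3)=-21
add $t2, $t2, 4 → $t2=8+4=12
add $t1, $t1, 2 → $t1=5+2=7
cmp $t1, 13  (cmp 7,13)
blt top: taken
lw $t4, 0($t2) → $t4=M[12]=26
sub $t3, $t3, $t4 → $t3=(-21)-26=-47
add $t2, $t2, 4 → $t2=12+4=16
add $t1, $t1, 2 → $t1=7+2=9
cmp $t1, 13  (cmp 9,13)
blt top: taken
lw $t4, 0($t2) → $t4=M[16]=24
sub $t3, $t3, $t4 → $t3=(-47)-24=-71
add $t2, $t2, 4 → $t2=16+4=20
add $t1, $t1, 2 → $t1=9+2=11
cmp $t1, 13  (cmp 11,13)
blt top: taken
lw $t4, 0($t2) → $t4=M[20]=27
sub $t3, $t3, $t4 → $t3=(-71)-27=-98
add $t2, $t2, 4 → $t2=20+4=24
add $t1, $t1, 2 → $t1=11+2=13
cmp $t1, 13  (cmp 13,13)
After step 39: $t3 = -98.

-98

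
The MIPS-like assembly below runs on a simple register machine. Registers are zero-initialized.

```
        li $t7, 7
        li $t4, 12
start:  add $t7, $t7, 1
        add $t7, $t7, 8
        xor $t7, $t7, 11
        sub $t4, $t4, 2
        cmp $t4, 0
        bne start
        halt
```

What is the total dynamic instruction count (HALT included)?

li $t7, 7 → $t7=7
li $t4, 12 → $t4=12
add $t7, $t7, 1 → $t7=7+1=8
add $t7, $t7, 8 → $t7=8+8=16
xor $t7, $t7, 11 → $t7=16^11=27
sub $t4, $t4, 2 → $t4=12-2=10
cmp $t4, 0  (cmp 10,0)
bne start: taken
add $t7, $t7, 1 → $t7=27+1=28
add $t7, $t7, 8 → $t7=28+8=36
xor $t7, $t7, 11 → $t7=36^11=47
sub $t4, $t4, 2 → $t4=10-2=8
cmp $t4, 0  (cmp 8,0)
bne start: taken
add $t7, $t7, 1 → $t7=47+1=48
add $t7, $t7, 8 → $t7=48+8=56
xor $t7, $t7, 11 → $t7=56^11=51
sub $t4, $t4, 2 → $t4=8-2=6
cmp $t4, 0  (cmp 6,0)
bne start: taken
add $t7, $t7, 1 → $t7=51+1=52
add $t7, $t7, 8 → $t7=52+8=60
xor $t7, $t7, 11 → $t7=60^11=55
sub $t4, $t4, 2 → $t4=6-2=4
cmp $t4, 0  (cmp 4,0)
bne start: taken
add $t7, $t7, 1 → $t7=55+1=56
add $t7, $t7, 8 → $t7=56+8=64
xor $t7, $t7, 11 → $t7=64^11=75
sub $t4, $t4, 2 → $t4=4-2=2
cmp $t4, 0  (cmp 2,0)
bne start: taken
add $t7, $t7, 1 → $t7=75+1=76
add $t7, $t7, 8 → $t7=76+8=84
xor $t7, $t7, 11 → $t7=84^11=95
sub $t4, $t4, 2 → $t4=2-2=0
cmp $t4, 0  (cmp 0,0)
bne start: not taken
halt.
Total executed instructions: 39.

39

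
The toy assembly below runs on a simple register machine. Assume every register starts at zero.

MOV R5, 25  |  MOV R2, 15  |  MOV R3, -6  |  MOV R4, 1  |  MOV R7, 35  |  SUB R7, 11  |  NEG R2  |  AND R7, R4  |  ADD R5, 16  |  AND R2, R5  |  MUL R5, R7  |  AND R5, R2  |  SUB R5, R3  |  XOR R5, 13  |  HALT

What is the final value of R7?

0

R5=25
R2=15
R3=-6
R4=1
R7=35
R7=35-11=24
R2=-(15)=-15
R7=24&1=0
R5=25+16=41
R2=(-15)&41=33
R5=41*0=0
R5=0&33=0
R5=0-(-6)=6
R5=6^13=11
halt.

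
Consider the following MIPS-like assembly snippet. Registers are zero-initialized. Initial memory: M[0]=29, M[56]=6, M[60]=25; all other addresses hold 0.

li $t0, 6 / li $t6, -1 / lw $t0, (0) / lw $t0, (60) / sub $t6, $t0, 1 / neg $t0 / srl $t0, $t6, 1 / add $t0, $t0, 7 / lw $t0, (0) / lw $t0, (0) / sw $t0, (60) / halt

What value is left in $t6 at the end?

$t0=6
$t6=-1
$t0=M[0]=29
$t0=M[60]=25
$t6=25-1=24
$t0=-(25)=-25
$t0=24>>1=12
$t0=12+7=19
$t0=M[0]=29
$t0=M[0]=29
sw $t0, (60) → M[60]=29
halt.

24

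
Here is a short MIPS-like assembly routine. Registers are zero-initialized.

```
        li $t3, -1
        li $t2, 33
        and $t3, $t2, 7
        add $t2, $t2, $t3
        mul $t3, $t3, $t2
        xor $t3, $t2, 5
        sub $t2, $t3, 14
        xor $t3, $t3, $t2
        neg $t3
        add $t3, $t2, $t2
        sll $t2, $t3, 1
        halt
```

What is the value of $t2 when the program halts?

after li $t3, -1: $t3=-1
after li $t2, 33: $t2=33
after and $t3, $t2, 7: $t3=33&7=1
after add $t2, $t2, $t3: $t2=33+1=34
after mul $t3, $t3, $t2: $t3=1*34=34
after xor $t3, $t2, 5: $t3=34^5=39
after sub $t2, $t3, 14: $t2=39-14=25
after xor $t3, $t3, $t2: $t3=39^25=62
after neg $t3: $t3=-(62)=-62
after add $t3, $t2, $t2: $t3=25+25=50
after sll $t2, $t3, 1: $t2=50<<1=100
halt.

100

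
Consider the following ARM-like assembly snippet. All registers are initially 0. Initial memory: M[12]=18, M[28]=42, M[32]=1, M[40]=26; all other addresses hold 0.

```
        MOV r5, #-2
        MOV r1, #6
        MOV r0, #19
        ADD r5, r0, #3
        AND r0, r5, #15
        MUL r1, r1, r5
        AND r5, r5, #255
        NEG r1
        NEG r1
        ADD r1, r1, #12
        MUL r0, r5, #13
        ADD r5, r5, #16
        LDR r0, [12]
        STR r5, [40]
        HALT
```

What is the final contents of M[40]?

38

r5=-2
r1=6
r0=19
r5=19+3=22
r0=22&15=6
r1=6*22=132
r5=22&255=22
r1=-(132)=-132
r1=-(-132)=132
r1=132+12=144
r0=22*13=286
r5=22+16=38
r0=M[12]=18
STR r5, [40] → M[40]=38
halt.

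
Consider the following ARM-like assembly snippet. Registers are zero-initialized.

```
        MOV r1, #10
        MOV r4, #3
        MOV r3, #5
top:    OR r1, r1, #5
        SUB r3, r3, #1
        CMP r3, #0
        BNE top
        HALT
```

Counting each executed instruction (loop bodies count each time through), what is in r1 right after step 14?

MOV r1, #10 → r1=10
MOV r4, #3 → r4=3
MOV r3, #5 → r3=5
OR r1, r1, #5 → r1=10|5=15
SUB r3, r3, #1 → r3=5-1=4
CMP r3, #0  (cmp 4,0)
BNE top: taken
OR r1, r1, #5 → r1=15|5=15
SUB r3, r3, #1 → r3=4-1=3
CMP r3, #0  (cmp 3,0)
BNE top: taken
OR r1, r1, #5 → r1=15|5=15
SUB r3, r3, #1 → r3=3-1=2
CMP r3, #0  (cmp 2,0)
After step 14: r1 = 15.

15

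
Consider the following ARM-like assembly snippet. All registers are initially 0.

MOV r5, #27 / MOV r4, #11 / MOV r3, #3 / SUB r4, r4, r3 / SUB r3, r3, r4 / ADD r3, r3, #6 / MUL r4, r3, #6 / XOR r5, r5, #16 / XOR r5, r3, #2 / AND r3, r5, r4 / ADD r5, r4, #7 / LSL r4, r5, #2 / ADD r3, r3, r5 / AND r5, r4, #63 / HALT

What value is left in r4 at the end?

after MOV r5, #27: r5=27
after MOV r4, #11: r4=11
after MOV r3, #3: r3=3
after SUB r4, r4, r3: r4=11-3=8
after SUB r3, r3, r4: r3=3-8=-5
after ADD r3, r3, #6: r3=(-5)+6=1
after MUL r4, r3, #6: r4=1*6=6
after XOR r5, r5, #16: r5=27^16=11
after XOR r5, r3, #2: r5=1^2=3
after AND r3, r5, r4: r3=3&6=2
after ADD r5, r4, #7: r5=6+7=13
after LSL r4, r5, #2: r4=13<<2=52
after ADD r3, r3, r5: r3=2+13=15
after AND r5, r4, #63: r5=52&63=52
halt.

52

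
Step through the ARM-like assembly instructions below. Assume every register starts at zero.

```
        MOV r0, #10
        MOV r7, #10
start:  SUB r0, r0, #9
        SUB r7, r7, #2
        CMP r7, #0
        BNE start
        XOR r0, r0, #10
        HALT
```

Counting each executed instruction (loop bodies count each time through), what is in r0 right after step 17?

MOV r0, #10 → r0=10
MOV r7, #10 → r7=10
SUB r0, r0, #9 → r0=10-9=1
SUB r7, r7, #2 → r7=10-2=8
CMP r7, #0  (cmp 8,0)
BNE start: taken
SUB r0, r0, #9 → r0=1-9=-8
SUB r7, r7, #2 → r7=8-2=6
CMP r7, #0  (cmp 6,0)
BNE start: taken
SUB r0, r0, #9 → r0=(-8)-9=-17
SUB r7, r7, #2 → r7=6-2=4
CMP r7, #0  (cmp 4,0)
BNE start: taken
SUB r0, r0, #9 → r0=(-17)-9=-26
SUB r7, r7, #2 → r7=4-2=2
CMP r7, #0  (cmp 2,0)
After step 17: r0 = -26.

-26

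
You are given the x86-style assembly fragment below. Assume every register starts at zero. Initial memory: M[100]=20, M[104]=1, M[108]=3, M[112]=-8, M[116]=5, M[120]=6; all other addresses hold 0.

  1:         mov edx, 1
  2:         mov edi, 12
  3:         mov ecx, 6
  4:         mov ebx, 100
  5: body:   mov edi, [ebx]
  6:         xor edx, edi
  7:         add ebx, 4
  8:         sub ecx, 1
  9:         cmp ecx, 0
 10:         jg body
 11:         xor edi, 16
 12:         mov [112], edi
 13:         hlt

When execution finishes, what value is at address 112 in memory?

mov edx, 1 → edx=1
mov edi, 12 → edi=12
mov ecx, 6 → ecx=6
mov ebx, 100 → ebx=100
mov edi, [ebx] → edi=M[100]=20
xor edx, edi → edx=1^20=21
add ebx, 4 → ebx=100+4=104
sub ecx, 1 → ecx=6-1=5
cmp ecx, 0  (cmp 5,0)
jg body: taken
mov edi, [ebx] → edi=M[104]=1
xor edx, edi → edx=21^1=20
add ebx, 4 → ebx=104+4=108
sub ecx, 1 → ecx=5-1=4
cmp ecx, 0  (cmp 4,0)
jg body: taken
mov edi, [ebx] → edi=M[108]=3
xor edx, edi → edx=20^3=23
add ebx, 4 → ebx=108+4=112
sub ecx, 1 → ecx=4-1=3
cmp ecx, 0  (cmp 3,0)
jg body: taken
mov edi, [ebx] → edi=M[112]=-8
xor edx, edi → edx=23^(-8)=-17
add ebx, 4 → ebx=112+4=116
sub ecx, 1 → ecx=3-1=2
cmp ecx, 0  (cmp 2,0)
jg body: taken
mov edi, [ebx] → edi=M[116]=5
xor edx, edi → edx=(-17)^5=-22
add ebx, 4 → ebx=116+4=120
sub ecx, 1 → ecx=2-1=1
cmp ecx, 0  (cmp 1,0)
jg body: taken
mov edi, [ebx] → edi=M[120]=6
xor edx, edi → edx=(-22)^6=-20
add ebx, 4 → ebx=120+4=124
sub ecx, 1 → ecx=1-1=0
cmp ecx, 0  (cmp 0,0)
jg body: not taken
xor edi, 16 → edi=6^16=22
mov [112], edi → M[112]=22
halt.

22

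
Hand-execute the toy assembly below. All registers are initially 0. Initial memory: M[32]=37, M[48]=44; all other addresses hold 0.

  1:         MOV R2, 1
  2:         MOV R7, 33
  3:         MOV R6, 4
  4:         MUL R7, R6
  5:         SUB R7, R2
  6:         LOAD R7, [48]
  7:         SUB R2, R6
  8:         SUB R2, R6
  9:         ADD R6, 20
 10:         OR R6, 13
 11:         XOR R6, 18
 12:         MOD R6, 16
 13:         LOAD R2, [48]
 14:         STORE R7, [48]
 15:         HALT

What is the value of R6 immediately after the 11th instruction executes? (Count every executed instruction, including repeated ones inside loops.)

after MOV R2, 1: R2=1
after MOV R7, 33: R7=33
after MOV R6, 4: R6=4
after MUL R7, R6: R7=33*4=132
after SUB R7, R2: R7=132-1=131
after LOAD R7, [48]: R7=M[48]=44
after SUB R2, R6: R2=1-4=-3
after SUB R2, R6: R2=(-3)-4=-7
after ADD R6, 20: R6=4+20=24
after OR R6, 13: R6=24|13=29
after XOR R6, 18: R6=29^18=15
After step 11: R6 = 15.

15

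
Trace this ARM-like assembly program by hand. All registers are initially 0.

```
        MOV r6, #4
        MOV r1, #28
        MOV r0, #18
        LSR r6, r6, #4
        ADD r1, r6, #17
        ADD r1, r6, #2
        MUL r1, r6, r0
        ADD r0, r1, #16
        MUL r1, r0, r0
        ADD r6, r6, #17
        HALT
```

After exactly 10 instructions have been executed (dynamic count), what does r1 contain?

after MOV r6, #4: r6=4
after MOV r1, #28: r1=28
after MOV r0, #18: r0=18
after LSR r6, r6, #4: r6=4>>4=0
after ADD r1, r6, #17: r1=0+17=17
after ADD r1, r6, #2: r1=0+2=2
after MUL r1, r6, r0: r1=0*18=0
after ADD r0, r1, #16: r0=0+16=16
after MUL r1, r0, r0: r1=16*16=256
after ADD r6, r6, #17: r6=0+17=17
After step 10: r1 = 256.

256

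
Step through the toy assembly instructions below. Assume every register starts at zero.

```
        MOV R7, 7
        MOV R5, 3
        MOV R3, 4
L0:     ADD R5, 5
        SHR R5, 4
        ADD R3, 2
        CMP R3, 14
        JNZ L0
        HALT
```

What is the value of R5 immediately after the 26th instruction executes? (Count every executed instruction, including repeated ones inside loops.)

0

after MOV R7, 7: R7=7
after MOV R5, 3: R5=3
after MOV R3, 4: R3=4
after ADD R5, 5: R5=3+5=8
after SHR R5, 4: R5=8>>4=0
after ADD R3, 2: R3=4+2=6
CMP R3, 14  (cmp 6,14)
JNZ L0: taken
after ADD R5, 5: R5=0+5=5
after SHR R5, 4: R5=5>>4=0
after ADD R3, 2: R3=6+2=8
CMP R3, 14  (cmp 8,14)
JNZ L0: taken
after ADD R5, 5: R5=0+5=5
after SHR R5, 4: R5=5>>4=0
after ADD R3, 2: R3=8+2=10
CMP R3, 14  (cmp 10,14)
JNZ L0: taken
after ADD R5, 5: R5=0+5=5
after SHR R5, 4: R5=5>>4=0
after ADD R3, 2: R3=10+2=12
CMP R3, 14  (cmp 12,14)
JNZ L0: taken
after ADD R5, 5: R5=0+5=5
after SHR R5, 4: R5=5>>4=0
after ADD R3, 2: R3=12+2=14
After step 26: R5 = 0.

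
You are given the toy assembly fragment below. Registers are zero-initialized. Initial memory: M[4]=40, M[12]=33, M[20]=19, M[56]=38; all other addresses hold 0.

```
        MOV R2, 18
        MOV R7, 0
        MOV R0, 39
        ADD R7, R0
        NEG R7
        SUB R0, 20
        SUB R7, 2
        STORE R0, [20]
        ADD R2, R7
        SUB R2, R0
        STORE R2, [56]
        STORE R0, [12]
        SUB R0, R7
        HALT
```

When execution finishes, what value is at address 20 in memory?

MOV R2, 18 → R2=18
MOV R7, 0 → R7=0
MOV R0, 39 → R0=39
ADD R7, R0 → R7=0+39=39
NEG R7 → R7=-(39)=-39
SUB R0, 20 → R0=39-20=19
SUB R7, 2 → R7=(-39)-2=-41
STORE R0, [20] → M[20]=19
ADD R2, R7 → R2=18+(-41)=-23
SUB R2, R0 → R2=(-23)-19=-42
STORE R2, [56] → M[56]=-42
STORE R0, [12] → M[12]=19
SUB R0, R7 → R0=19-(-41)=60
halt.

19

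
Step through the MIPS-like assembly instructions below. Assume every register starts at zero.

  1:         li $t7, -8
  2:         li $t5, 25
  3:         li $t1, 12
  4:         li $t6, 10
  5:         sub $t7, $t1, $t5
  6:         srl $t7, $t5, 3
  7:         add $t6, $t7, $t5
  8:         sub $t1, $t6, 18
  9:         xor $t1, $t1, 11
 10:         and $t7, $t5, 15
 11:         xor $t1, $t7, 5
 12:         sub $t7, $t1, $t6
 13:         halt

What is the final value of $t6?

28

li $t7, -8 → $t7=-8
li $t5, 25 → $t5=25
li $t1, 12 → $t1=12
li $t6, 10 → $t6=10
sub $t7, $t1, $t5 → $t7=12-25=-13
srl $t7, $t5, 3 → $t7=25>>3=3
add $t6, $t7, $t5 → $t6=3+25=28
sub $t1, $t6, 18 → $t1=28-18=10
xor $t1, $t1, 11 → $t1=10^11=1
and $t7, $t5, 15 → $t7=25&15=9
xor $t1, $t7, 5 → $t1=9^5=12
sub $t7, $t1, $t6 → $t7=12-28=-16
halt.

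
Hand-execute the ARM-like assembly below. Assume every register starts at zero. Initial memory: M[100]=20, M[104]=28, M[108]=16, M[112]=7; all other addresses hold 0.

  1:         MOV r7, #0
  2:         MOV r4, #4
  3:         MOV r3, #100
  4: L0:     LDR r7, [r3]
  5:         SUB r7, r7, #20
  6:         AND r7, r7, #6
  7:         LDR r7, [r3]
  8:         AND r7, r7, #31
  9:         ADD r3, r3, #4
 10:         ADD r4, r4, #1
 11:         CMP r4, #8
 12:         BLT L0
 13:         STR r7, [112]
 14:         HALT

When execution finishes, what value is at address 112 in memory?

7

MOV r7, #0 → r7=0
MOV r4, #4 → r4=4
MOV r3, #100 → r3=100
LDR r7, [r3] → r7=M[100]=20
SUB r7, r7, #20 → r7=20-20=0
AND r7, r7, #6 → r7=0&6=0
LDR r7, [r3] → r7=M[100]=20
AND r7, r7, #31 → r7=20&31=20
ADD r3, r3, #4 → r3=100+4=104
ADD r4, r4, #1 → r4=4+1=5
CMP r4, #8  (cmp 5,8)
BLT L0: taken
LDR r7, [r3] → r7=M[104]=28
SUB r7, r7, #20 → r7=28-20=8
AND r7, r7, #6 → r7=8&6=0
LDR r7, [r3] → r7=M[104]=28
AND r7, r7, #31 → r7=28&31=28
ADD r3, r3, #4 → r3=104+4=108
ADD r4, r4, #1 → r4=5+1=6
CMP r4, #8  (cmp 6,8)
BLT L0: taken
LDR r7, [r3] → r7=M[108]=16
SUB r7, r7, #20 → r7=16-20=-4
AND r7, r7, #6 → r7=(-4)&6=4
LDR r7, [r3] → r7=M[108]=16
AND r7, r7, #31 → r7=16&31=16
ADD r3, r3, #4 → r3=108+4=112
ADD r4, r4, #1 → r4=6+1=7
CMP r4, #8  (cmp 7,8)
BLT L0: taken
LDR r7, [r3] → r7=M[112]=7
SUB r7, r7, #20 → r7=7-20=-13
AND r7, r7, #6 → r7=(-13)&6=2
LDR r7, [r3] → r7=M[112]=7
AND r7, r7, #31 → r7=7&31=7
ADD r3, r3, #4 → r3=112+4=116
ADD r4, r4, #1 → r4=7+1=8
CMP r4, #8  (cmp 8,8)
BLT L0: not taken
STR r7, [112] → M[112]=7
halt.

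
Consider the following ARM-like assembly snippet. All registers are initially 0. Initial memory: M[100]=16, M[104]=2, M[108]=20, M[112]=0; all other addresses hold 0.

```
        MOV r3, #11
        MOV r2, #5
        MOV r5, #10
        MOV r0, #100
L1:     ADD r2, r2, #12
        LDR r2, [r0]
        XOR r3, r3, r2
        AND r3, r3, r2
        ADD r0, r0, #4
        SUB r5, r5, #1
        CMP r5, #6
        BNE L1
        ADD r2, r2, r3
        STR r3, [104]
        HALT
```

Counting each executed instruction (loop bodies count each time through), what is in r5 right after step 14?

r3=11
r2=5
r5=10
r0=100
r2=5+12=17
r2=M[100]=16
r3=11^16=27
r3=27&16=16
r0=100+4=104
r5=10-1=9
CMP r5, #6  (cmp 9,6)
BNE L1: taken
r2=16+12=28
r2=M[104]=2
After step 14: r5 = 9.

9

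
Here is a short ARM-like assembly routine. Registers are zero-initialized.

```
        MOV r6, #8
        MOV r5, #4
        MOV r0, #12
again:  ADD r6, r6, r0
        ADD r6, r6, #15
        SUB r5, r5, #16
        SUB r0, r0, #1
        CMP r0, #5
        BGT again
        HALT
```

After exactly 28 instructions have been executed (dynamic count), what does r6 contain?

MOV r6, #8 → r6=8
MOV r5, #4 → r5=4
MOV r0, #12 → r0=12
ADD r6, r6, r0 → r6=8+12=20
ADD r6, r6, #15 → r6=20+15=35
SUB r5, r5, #16 → r5=4-16=-12
SUB r0, r0, #1 → r0=12-1=11
CMP r0, #5  (cmp 11,5)
BGT again: taken
ADD r6, r6, r0 → r6=35+11=46
ADD r6, r6, #15 → r6=46+15=61
SUB r5, r5, #16 → r5=(-12)-16=-28
SUB r0, r0, #1 → r0=11-1=10
CMP r0, #5  (cmp 10,5)
BGT again: taken
ADD r6, r6, r0 → r6=61+10=71
ADD r6, r6, #15 → r6=71+15=86
SUB r5, r5, #16 → r5=(-28)-16=-44
SUB r0, r0, #1 → r0=10-1=9
CMP r0, #5  (cmp 9,5)
BGT again: taken
ADD r6, r6, r0 → r6=86+9=95
ADD r6, r6, #15 → r6=95+15=110
SUB r5, r5, #16 → r5=(-44)-16=-60
SUB r0, r0, #1 → r0=9-1=8
CMP r0, #5  (cmp 8,5)
BGT again: taken
ADD r6, r6, r0 → r6=110+8=118
After step 28: r6 = 118.

118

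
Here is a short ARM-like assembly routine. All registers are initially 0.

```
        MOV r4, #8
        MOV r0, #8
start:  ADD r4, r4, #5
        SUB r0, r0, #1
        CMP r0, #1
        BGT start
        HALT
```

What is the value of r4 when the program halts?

43

after MOV r4, #8: r4=8
after MOV r0, #8: r0=8
after ADD r4, r4, #5: r4=8+5=13
after SUB r0, r0, #1: r0=8-1=7
CMP r0, #1  (cmp 7,1)
BGT start: taken
after ADD r4, r4, #5: r4=13+5=18
after SUB r0, r0, #1: r0=7-1=6
CMP r0, #1  (cmp 6,1)
BGT start: taken
after ADD r4, r4, #5: r4=18+5=23
after SUB r0, r0, #1: r0=6-1=5
CMP r0, #1  (cmp 5,1)
BGT start: taken
after ADD r4, r4, #5: r4=23+5=28
after SUB r0, r0, #1: r0=5-1=4
CMP r0, #1  (cmp 4,1)
BGT start: taken
after ADD r4, r4, #5: r4=28+5=33
after SUB r0, r0, #1: r0=4-1=3
CMP r0, #1  (cmp 3,1)
BGT start: taken
after ADD r4, r4, #5: r4=33+5=38
after SUB r0, r0, #1: r0=3-1=2
CMP r0, #1  (cmp 2,1)
BGT start: taken
after ADD r4, r4, #5: r4=38+5=43
after SUB r0, r0, #1: r0=2-1=1
CMP r0, #1  (cmp 1,1)
BGT start: not taken
halt.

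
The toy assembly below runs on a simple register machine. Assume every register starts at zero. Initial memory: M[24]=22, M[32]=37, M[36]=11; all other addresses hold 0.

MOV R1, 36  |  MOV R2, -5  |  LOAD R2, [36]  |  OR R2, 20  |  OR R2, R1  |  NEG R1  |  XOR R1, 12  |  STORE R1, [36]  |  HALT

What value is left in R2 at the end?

R1=36
R2=-5
R2=M[36]=11
R2=11|20=31
R2=31|36=63
R1=-(36)=-36
R1=(-36)^12=-48
STORE R1, [36] → M[36]=-48
halt.

63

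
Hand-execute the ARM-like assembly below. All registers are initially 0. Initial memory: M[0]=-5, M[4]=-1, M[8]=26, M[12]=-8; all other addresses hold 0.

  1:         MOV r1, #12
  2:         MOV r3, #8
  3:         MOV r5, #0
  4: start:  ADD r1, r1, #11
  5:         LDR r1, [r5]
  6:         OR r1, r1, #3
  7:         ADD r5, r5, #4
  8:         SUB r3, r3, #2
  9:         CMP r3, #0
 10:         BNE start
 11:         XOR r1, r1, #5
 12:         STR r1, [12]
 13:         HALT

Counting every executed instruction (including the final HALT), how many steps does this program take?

34

MOV r1, #12 → r1=12
MOV r3, #8 → r3=8
MOV r5, #0 → r5=0
ADD r1, r1, #11 → r1=12+11=23
LDR r1, [r5] → r1=M[0]=-5
OR r1, r1, #3 → r1=(-5)|3=-5
ADD r5, r5, #4 → r5=0+4=4
SUB r3, r3, #2 → r3=8-2=6
CMP r3, #0  (cmp 6,0)
BNE start: taken
ADD r1, r1, #11 → r1=(-5)+11=6
LDR r1, [r5] → r1=M[4]=-1
OR r1, r1, #3 → r1=(-1)|3=-1
ADD r5, r5, #4 → r5=4+4=8
SUB r3, r3, #2 → r3=6-2=4
CMP r3, #0  (cmp 4,0)
BNE start: taken
ADD r1, r1, #11 → r1=(-1)+11=10
LDR r1, [r5] → r1=M[8]=26
OR r1, r1, #3 → r1=26|3=27
ADD r5, r5, #4 → r5=8+4=12
SUB r3, r3, #2 → r3=4-2=2
CMP r3, #0  (cmp 2,0)
BNE start: taken
ADD r1, r1, #11 → r1=27+11=38
LDR r1, [r5] → r1=M[12]=-8
OR r1, r1, #3 → r1=(-8)|3=-5
ADD r5, r5, #4 → r5=12+4=16
SUB r3, r3, #2 → r3=2-2=0
CMP r3, #0  (cmp 0,0)
BNE start: not taken
XOR r1, r1, #5 → r1=(-5)^5=-2
STR r1, [12] → M[12]=-2
halt.
Total executed instructions: 34.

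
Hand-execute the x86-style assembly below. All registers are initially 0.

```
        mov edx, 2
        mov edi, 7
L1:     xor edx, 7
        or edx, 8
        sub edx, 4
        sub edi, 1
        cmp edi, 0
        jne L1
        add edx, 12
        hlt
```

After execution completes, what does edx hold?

mov edx, 2 → edx=2
mov edi, 7 → edi=7
xor edx, 7 → edx=2^7=5
or edx, 8 → edx=5|8=13
sub edx, 4 → edx=13-4=9
sub edi, 1 → edi=7-1=6
cmp edi, 0  (cmp 6,0)
jne L1: taken
xor edx, 7 → edx=9^7=14
or edx, 8 → edx=14|8=14
sub edx, 4 → edx=14-4=10
sub edi, 1 → edi=6-1=5
cmp edi, 0  (cmp 5,0)
jne L1: taken
xor edx, 7 → edx=10^7=13
or edx, 8 → edx=13|8=13
sub edx, 4 → edx=13-4=9
sub edi, 1 → edi=5-1=4
cmp edi, 0  (cmp 4,0)
jne L1: taken
xor edx, 7 → edx=9^7=14
or edx, 8 → edx=14|8=14
sub edx, 4 → edx=14-4=10
sub edi, 1 → edi=4-1=3
cmp edi, 0  (cmp 3,0)
jne L1: taken
xor edx, 7 → edx=10^7=13
or edx, 8 → edx=13|8=13
sub edx, 4 → edx=13-4=9
sub edi, 1 → edi=3-1=2
cmp edi, 0  (cmp 2,0)
jne L1: taken
xor edx, 7 → edx=9^7=14
or edx, 8 → edx=14|8=14
sub edx, 4 → edx=14-4=10
sub edi, 1 → edi=2-1=1
cmp edi, 0  (cmp 1,0)
jne L1: taken
xor edx, 7 → edx=10^7=13
or edx, 8 → edx=13|8=13
sub edx, 4 → edx=13-4=9
sub edi, 1 → edi=1-1=0
cmp edi, 0  (cmp 0,0)
jne L1: not taken
add edx, 12 → edx=9+12=21
halt.

21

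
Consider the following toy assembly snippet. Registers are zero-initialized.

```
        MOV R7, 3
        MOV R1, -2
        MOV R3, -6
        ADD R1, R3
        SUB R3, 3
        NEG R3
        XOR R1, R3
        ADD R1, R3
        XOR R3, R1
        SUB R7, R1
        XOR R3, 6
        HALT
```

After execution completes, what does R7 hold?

9

R7=3
R1=-2
R3=-6
R1=(-2)+(-6)=-8
R3=(-6)-3=-9
R3=-(-9)=9
R1=(-8)^9=-15
R1=(-15)+9=-6
R3=9^(-6)=-13
R7=3-(-6)=9
R3=(-13)^6=-11
halt.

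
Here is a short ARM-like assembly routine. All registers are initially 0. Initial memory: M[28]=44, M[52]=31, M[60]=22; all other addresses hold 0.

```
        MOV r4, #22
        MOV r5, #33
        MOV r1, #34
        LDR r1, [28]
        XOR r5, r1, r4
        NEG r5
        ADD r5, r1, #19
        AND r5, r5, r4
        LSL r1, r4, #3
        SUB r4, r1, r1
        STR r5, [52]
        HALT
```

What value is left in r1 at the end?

r4=22
r5=33
r1=34
r1=M[28]=44
r5=44^22=58
r5=-(58)=-58
r5=44+19=63
r5=63&22=22
r1=22<<3=176
r4=176-176=0
STR r5, [52] → M[52]=22
halt.

176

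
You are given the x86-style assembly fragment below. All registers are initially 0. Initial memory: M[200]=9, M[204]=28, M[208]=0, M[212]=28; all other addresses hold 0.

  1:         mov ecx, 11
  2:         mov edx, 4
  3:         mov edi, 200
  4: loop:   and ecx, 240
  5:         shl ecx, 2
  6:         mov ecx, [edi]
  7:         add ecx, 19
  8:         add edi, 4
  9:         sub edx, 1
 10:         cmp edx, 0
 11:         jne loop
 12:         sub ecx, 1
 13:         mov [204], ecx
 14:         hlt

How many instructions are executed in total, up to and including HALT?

38

after mov ecx, 11: ecx=11
after mov edx, 4: edx=4
after mov edi, 200: edi=200
after and ecx, 240: ecx=11&240=0
after shl ecx, 2: ecx=0<<2=0
after mov ecx, [edi]: ecx=M[200]=9
after add ecx, 19: ecx=9+19=28
after add edi, 4: edi=200+4=204
after sub edx, 1: edx=4-1=3
cmp edx, 0  (cmp 3,0)
jne loop: taken
after and ecx, 240: ecx=28&240=16
after shl ecx, 2: ecx=16<<2=64
after mov ecx, [edi]: ecx=M[204]=28
after add ecx, 19: ecx=28+19=47
after add edi, 4: edi=204+4=208
after sub edx, 1: edx=3-1=2
cmp edx, 0  (cmp 2,0)
jne loop: taken
after and ecx, 240: ecx=47&240=32
after shl ecx, 2: ecx=32<<2=128
after mov ecx, [edi]: ecx=M[208]=0
after add ecx, 19: ecx=0+19=19
after add edi, 4: edi=208+4=212
after sub edx, 1: edx=2-1=1
cmp edx, 0  (cmp 1,0)
jne loop: taken
after and ecx, 240: ecx=19&240=16
after shl ecx, 2: ecx=16<<2=64
after mov ecx, [edi]: ecx=M[212]=28
after add ecx, 19: ecx=28+19=47
after add edi, 4: edi=212+4=216
after sub edx, 1: edx=1-1=0
cmp edx, 0  (cmp 0,0)
jne loop: not taken
after sub ecx, 1: ecx=47-1=46
mov [204], ecx → M[204]=46
halt.
Total executed instructions: 38.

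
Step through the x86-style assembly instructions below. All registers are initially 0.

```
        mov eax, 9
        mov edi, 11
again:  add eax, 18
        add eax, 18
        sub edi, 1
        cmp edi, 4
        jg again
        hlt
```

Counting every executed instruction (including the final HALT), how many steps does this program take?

38

mov eax, 9 → eax=9
mov edi, 11 → edi=11
add eax, 18 → eax=9+18=27
add eax, 18 → eax=27+18=45
sub edi, 1 → edi=11-1=10
cmp edi, 4  (cmp 10,4)
jg again: taken
add eax, 18 → eax=45+18=63
add eax, 18 → eax=63+18=81
sub edi, 1 → edi=10-1=9
cmp edi, 4  (cmp 9,4)
jg again: taken
add eax, 18 → eax=81+18=99
add eax, 18 → eax=99+18=117
sub edi, 1 → edi=9-1=8
cmp edi, 4  (cmp 8,4)
jg again: taken
add eax, 18 → eax=117+18=135
add eax, 18 → eax=135+18=153
sub edi, 1 → edi=8-1=7
cmp edi, 4  (cmp 7,4)
jg again: taken
add eax, 18 → eax=153+18=171
add eax, 18 → eax=171+18=189
sub edi, 1 → edi=7-1=6
cmp edi, 4  (cmp 6,4)
jg again: taken
add eax, 18 → eax=189+18=207
add eax, 18 → eax=207+18=225
sub edi, 1 → edi=6-1=5
cmp edi, 4  (cmp 5,4)
jg again: taken
add eax, 18 → eax=225+18=243
add eax, 18 → eax=243+18=261
sub edi, 1 → edi=5-1=4
cmp edi, 4  (cmp 4,4)
jg again: not taken
halt.
Total executed instructions: 38.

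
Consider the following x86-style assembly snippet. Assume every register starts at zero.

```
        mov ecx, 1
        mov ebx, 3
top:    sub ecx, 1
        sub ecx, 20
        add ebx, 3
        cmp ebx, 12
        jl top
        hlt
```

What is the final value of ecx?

-62

mov ecx, 1 → ecx=1
mov ebx, 3 → ebx=3
sub ecx, 1 → ecx=1-1=0
sub ecx, 20 → ecx=0-20=-20
add ebx, 3 → ebx=3+3=6
cmp ebx, 12  (cmp 6,12)
jl top: taken
sub ecx, 1 → ecx=(-20)-1=-21
sub ecx, 20 → ecx=(-21)-20=-41
add ebx, 3 → ebx=6+3=9
cmp ebx, 12  (cmp 9,12)
jl top: taken
sub ecx, 1 → ecx=(-41)-1=-42
sub ecx, 20 → ecx=(-42)-20=-62
add ebx, 3 → ebx=9+3=12
cmp ebx, 12  (cmp 12,12)
jl top: not taken
halt.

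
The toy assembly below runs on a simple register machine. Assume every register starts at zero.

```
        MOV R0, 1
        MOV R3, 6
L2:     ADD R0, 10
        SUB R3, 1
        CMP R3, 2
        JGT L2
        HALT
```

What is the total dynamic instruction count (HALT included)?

after MOV R0, 1: R0=1
after MOV R3, 6: R3=6
after ADD R0, 10: R0=1+10=11
after SUB R3, 1: R3=6-1=5
CMP R3, 2  (cmp 5,2)
JGT L2: taken
after ADD R0, 10: R0=11+10=21
after SUB R3, 1: R3=5-1=4
CMP R3, 2  (cmp 4,2)
JGT L2: taken
after ADD R0, 10: R0=21+10=31
after SUB R3, 1: R3=4-1=3
CMP R3, 2  (cmp 3,2)
JGT L2: taken
after ADD R0, 10: R0=31+10=41
after SUB R3, 1: R3=3-1=2
CMP R3, 2  (cmp 2,2)
JGT L2: not taken
halt.
Total executed instructions: 19.

19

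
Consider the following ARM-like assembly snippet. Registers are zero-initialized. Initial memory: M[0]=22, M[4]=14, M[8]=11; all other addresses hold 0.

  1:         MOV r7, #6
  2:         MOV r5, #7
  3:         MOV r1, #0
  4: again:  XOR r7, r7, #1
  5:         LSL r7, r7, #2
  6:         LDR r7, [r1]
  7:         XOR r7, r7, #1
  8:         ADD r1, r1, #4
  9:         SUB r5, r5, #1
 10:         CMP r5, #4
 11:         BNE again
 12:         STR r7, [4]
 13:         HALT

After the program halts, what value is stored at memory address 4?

10

MOV r7, #6 → r7=6
MOV r5, #7 → r5=7
MOV r1, #0 → r1=0
XOR r7, r7, #1 → r7=6^1=7
LSL r7, r7, #2 → r7=7<<2=28
LDR r7, [r1] → r7=M[0]=22
XOR r7, r7, #1 → r7=22^1=23
ADD r1, r1, #4 → r1=0+4=4
SUB r5, r5, #1 → r5=7-1=6
CMP r5, #4  (cmp 6,4)
BNE again: taken
XOR r7, r7, #1 → r7=23^1=22
LSL r7, r7, #2 → r7=22<<2=88
LDR r7, [r1] → r7=M[4]=14
XOR r7, r7, #1 → r7=14^1=15
ADD r1, r1, #4 → r1=4+4=8
SUB r5, r5, #1 → r5=6-1=5
CMP r5, #4  (cmp 5,4)
BNE again: taken
XOR r7, r7, #1 → r7=15^1=14
LSL r7, r7, #2 → r7=14<<2=56
LDR r7, [r1] → r7=M[8]=11
XOR r7, r7, #1 → r7=11^1=10
ADD r1, r1, #4 → r1=8+4=12
SUB r5, r5, #1 → r5=5-1=4
CMP r5, #4  (cmp 4,4)
BNE again: not taken
STR r7, [4] → M[4]=10
halt.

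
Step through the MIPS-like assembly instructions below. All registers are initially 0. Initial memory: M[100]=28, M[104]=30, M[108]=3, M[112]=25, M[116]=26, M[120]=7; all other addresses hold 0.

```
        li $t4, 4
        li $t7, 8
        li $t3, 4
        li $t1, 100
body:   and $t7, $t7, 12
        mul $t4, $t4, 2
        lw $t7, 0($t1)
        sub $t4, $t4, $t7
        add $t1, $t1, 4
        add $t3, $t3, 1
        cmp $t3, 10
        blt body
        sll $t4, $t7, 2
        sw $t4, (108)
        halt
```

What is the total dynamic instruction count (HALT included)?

55

$t4=4
$t7=8
$t3=4
$t1=100
$t7=8&12=8
$t4=4*2=8
$t7=M[100]=28
$t4=8-28=-20
$t1=100+4=104
$t3=4+1=5
cmp $t3, 10  (cmp 5,10)
blt body: taken
$t7=28&12=12
$t4=(-20)*2=-40
$t7=M[104]=30
$t4=(-40)-30=-70
$t1=104+4=108
$t3=5+1=6
cmp $t3, 10  (cmp 6,10)
blt body: taken
$t7=30&12=12
$t4=(-70)*2=-140
$t7=M[108]=3
$t4=(-140)-3=-143
$t1=108+4=112
$t3=6+1=7
cmp $t3, 10  (cmp 7,10)
blt body: taken
$t7=3&12=0
$t4=(-143)*2=-286
$t7=M[112]=25
$t4=(-286)-25=-311
$t1=112+4=116
$t3=7+1=8
cmp $t3, 10  (cmp 8,10)
blt body: taken
$t7=25&12=8
$t4=(-311)*2=-622
$t7=M[116]=26
$t4=(-622)-26=-648
$t1=116+4=120
$t3=8+1=9
cmp $t3, 10  (cmp 9,10)
blt body: taken
$t7=26&12=8
$t4=(-648)*2=-1296
$t7=M[120]=7
$t4=(-1296)-7=-1303
$t1=120+4=124
$t3=9+1=10
cmp $t3, 10  (cmp 10,10)
blt body: not taken
$t4=7<<2=28
sw $t4, (108) → M[108]=28
halt.
Total executed instructions: 55.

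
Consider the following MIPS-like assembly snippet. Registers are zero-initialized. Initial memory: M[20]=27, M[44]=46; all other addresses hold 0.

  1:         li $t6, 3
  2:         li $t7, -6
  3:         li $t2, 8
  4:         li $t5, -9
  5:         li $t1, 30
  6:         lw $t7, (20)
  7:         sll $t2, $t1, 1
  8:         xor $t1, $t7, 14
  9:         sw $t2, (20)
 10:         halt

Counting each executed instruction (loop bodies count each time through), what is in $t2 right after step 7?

li $t6, 3 → $t6=3
li $t7, -6 → $t7=-6
li $t2, 8 → $t2=8
li $t5, -9 → $t5=-9
li $t1, 30 → $t1=30
lw $t7, (20) → $t7=M[20]=27
sll $t2, $t1, 1 → $t2=30<<1=60
After step 7: $t2 = 60.

60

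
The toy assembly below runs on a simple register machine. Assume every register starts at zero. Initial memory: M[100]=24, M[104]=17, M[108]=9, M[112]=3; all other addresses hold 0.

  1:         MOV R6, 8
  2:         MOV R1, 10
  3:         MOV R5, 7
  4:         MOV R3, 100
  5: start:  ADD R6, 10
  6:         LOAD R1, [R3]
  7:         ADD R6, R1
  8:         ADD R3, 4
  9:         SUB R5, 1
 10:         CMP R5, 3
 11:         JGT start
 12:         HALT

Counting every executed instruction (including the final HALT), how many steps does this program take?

R6=8
R1=10
R5=7
R3=100
R6=8+10=18
R1=M[100]=24
R6=18+24=42
R3=100+4=104
R5=7-1=6
CMP R5, 3  (cmp 6,3)
JGT start: taken
R6=42+10=52
R1=M[104]=17
R6=52+17=69
R3=104+4=108
R5=6-1=5
CMP R5, 3  (cmp 5,3)
JGT start: taken
R6=69+10=79
R1=M[108]=9
R6=79+9=88
R3=108+4=112
R5=5-1=4
CMP R5, 3  (cmp 4,3)
JGT start: taken
R6=88+10=98
R1=M[112]=3
R6=98+3=101
R3=112+4=116
R5=4-1=3
CMP R5, 3  (cmp 3,3)
JGT start: not taken
halt.
Total executed instructions: 33.

33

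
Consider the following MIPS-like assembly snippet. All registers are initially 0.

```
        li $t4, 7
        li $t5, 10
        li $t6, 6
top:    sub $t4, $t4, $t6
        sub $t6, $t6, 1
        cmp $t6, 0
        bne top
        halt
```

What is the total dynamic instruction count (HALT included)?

28

after li $t4, 7: $t4=7
after li $t5, 10: $t5=10
after li $t6, 6: $t6=6
after sub $t4, $t4, $t6: $t4=7-6=1
after sub $t6, $t6, 1: $t6=6-1=5
cmp $t6, 0  (cmp 5,0)
bne top: taken
after sub $t4, $t4, $t6: $t4=1-5=-4
after sub $t6, $t6, 1: $t6=5-1=4
cmp $t6, 0  (cmp 4,0)
bne top: taken
after sub $t4, $t4, $t6: $t4=(-4)-4=-8
after sub $t6, $t6, 1: $t6=4-1=3
cmp $t6, 0  (cmp 3,0)
bne top: taken
after sub $t4, $t4, $t6: $t4=(-8)-3=-11
after sub $t6, $t6, 1: $t6=3-1=2
cmp $t6, 0  (cmp 2,0)
bne top: taken
after sub $t4, $t4, $t6: $t4=(-11)-2=-13
after sub $t6, $t6, 1: $t6=2-1=1
cmp $t6, 0  (cmp 1,0)
bne top: taken
after sub $t4, $t4, $t6: $t4=(-13)-1=-14
after sub $t6, $t6, 1: $t6=1-1=0
cmp $t6, 0  (cmp 0,0)
bne top: not taken
halt.
Total executed instructions: 28.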